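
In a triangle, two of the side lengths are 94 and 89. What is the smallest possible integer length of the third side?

The third side must exceed |94 − 89| = 5.
The smallest integer above 5 is 6.

6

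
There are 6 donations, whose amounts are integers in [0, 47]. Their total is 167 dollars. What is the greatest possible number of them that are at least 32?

Suppose k of them are at least 32. Those contribute at least 32 each and the other 6 − k at least 0 each.
So the total is at least 32k + 0(6 − k) = 0 + 32k. This must be ≤ 167, giving k ≤ 5.
k = 5 is achieved by 5 values at 32 and 1 at 0, total 160; add 7 to one value (staying below 32) to reach 167.

5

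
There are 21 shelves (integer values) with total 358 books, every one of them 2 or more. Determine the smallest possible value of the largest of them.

The average is 358/21 > 17, so not all 21 can be 17 or less; the largest is ≥ 18.
Taking 20 copies of 17 and 1 copy of 18 gives exactly 358, so 18 is attained.

18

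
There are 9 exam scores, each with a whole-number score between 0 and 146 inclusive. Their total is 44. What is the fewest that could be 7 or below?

4

If only k of them are at most 7, the other 9 − k are at least 8, so the total is at least (9 − k)·8 + k·0.
This is ≤ 44, so (9 − k)·8 + 0k ≤ 44, which gives k ≥ 4.
Exactly 4 works: 4 values at 0 and 5 at 8 total 40; raise one of the low values by 4 (still ≤ 7) to hit 44.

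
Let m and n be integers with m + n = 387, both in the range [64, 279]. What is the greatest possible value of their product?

mn = m(387 − m) is maximized when m is as near 387/2 as the bounds allow.
Taking m = 193 and n = 194 (both in [64, 279]) gives mn = 37442.

37442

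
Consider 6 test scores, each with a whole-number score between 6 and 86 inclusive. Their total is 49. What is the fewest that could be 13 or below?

If only k of them are at most 13, the other 6 − k are at least 14, so the total is at least (6 − k)·14 + k·6.
This is ≤ 49, so (6 − k)·14 + 6k ≤ 49, which gives k ≥ 5.
Exactly 5 works: 5 values at 6 and 1 at 14 total 44; raise one of the low values by 5 (still ≤ 13) to hit 49.

5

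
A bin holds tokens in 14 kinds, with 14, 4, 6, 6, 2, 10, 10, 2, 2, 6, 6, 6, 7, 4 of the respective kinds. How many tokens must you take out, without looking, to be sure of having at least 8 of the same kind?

In the worst case you take as many as possible of each kind without reaching 8: 7 + 4 + 6 + 6 + 2 + 7 + 7 + 2 + 2 + 6 + 6 + 6 + 7 + 4 = 72.
The next one must give 8 of some kind, so 72 + 1 = 73.

73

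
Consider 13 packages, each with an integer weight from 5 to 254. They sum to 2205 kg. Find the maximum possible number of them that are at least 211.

With k values at 211 or above and the rest at least 5, the sum is at least 65 + 206k.
Since the sum is 2205, we need 206k ≤ 2140, i.e. k ≤ 10.
k = 10 is achieved by 10 values at 211 and 3 at 5, total 2125; add 80 to one value (staying below 211) to reach 2205.

10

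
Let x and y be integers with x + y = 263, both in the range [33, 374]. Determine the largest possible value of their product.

xy = x(263 − x) is maximized when x is as near 263/2 as the bounds allow.
Taking x = 131 and y = 132 (both in [33, 374]) gives xy = 17292.

17292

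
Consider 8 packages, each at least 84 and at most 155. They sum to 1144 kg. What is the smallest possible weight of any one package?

84

Minimizing one value means maximizing the remaining 7.
The other 7 can take up 7 × 155 = 1085 ≥ 1144 − 84, so one package can sit at its floor of 84.
Achievable: one at 84 and the other 7 totalling 1060, which fits since 7 × 84 ≤ 1060 ≤ 7 × 155.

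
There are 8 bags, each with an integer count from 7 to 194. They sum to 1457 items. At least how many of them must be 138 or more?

7

Each value short of 138 is at most 137, costing at least 194 − 137 = 57 against the maximum total of 1552.
We can afford to lose at most 1552 − 1457 = 95, so at most ⌊95/57⌋ = 1 fall short, and at least 7 are ≥ 138.
Exactly 7 works: 7 values at 194 and 1 at 137 total 1495; lower one of the high values by 38 (still ≥ 138) to hit 1457.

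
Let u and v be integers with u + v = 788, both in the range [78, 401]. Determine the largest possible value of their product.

With u + v fixed, uv peaks when the two are closest together.
Taking u = 394 and v = 394 (both in [78, 401]) gives uv = 155236.

155236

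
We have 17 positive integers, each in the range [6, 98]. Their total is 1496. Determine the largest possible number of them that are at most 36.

2

Suppose k of them are at most 36. Those contribute at most 36 each and the rest at most 98 each.
So the total is at most 36k + 98(17 − k) = 1666 − 62k. This must still be ≥ 1496, so k ≤ 2.
k = 2 is achieved by 2 values at 36 and 15 at 98, total 1542; lower one of the 98's by 46 (still > 36) to reach 1496.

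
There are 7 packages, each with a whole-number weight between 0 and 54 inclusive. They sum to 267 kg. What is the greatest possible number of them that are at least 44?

6

If k of the values are ≥ 44, the total is ≥ 44k + 0(7 − k).
Setting 44k + 0(7 − k) ≤ 267 gives 44k ≤ 267, so k ≤ 6.
k = 6 is achieved by 6 values at 44 and 1 at 0, total 264; add 3 to one value (staying below 44) to reach 267.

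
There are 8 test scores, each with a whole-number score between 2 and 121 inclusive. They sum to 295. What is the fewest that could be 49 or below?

3

Each value above 49 is at least 50, contributing at least 50 − 2 = 48 above the floor 2.
The sum exceeds the floor total 16 by 279, so at most ⌊279/48⌋ = 5 exceed 49, and at least 3 are ≤ 49.
Exactly 3 works: 3 values at 2 and 5 at 50 total 256; raise one of the low values by 39 (still ≤ 49) to hit 295.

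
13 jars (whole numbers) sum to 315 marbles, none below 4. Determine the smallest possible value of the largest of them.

25

If every one of the 13 were at most 24, the total would be at most 13 × 24 = 312 < 315.
Equality holds with 3 values of 25 and 10 values of 24.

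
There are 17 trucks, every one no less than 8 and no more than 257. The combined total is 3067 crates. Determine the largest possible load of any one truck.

Maximizing one value means minimizing the remaining 16.
The other 16 contribute at least 16 × 8 = 128, leaving at most 3067 − 128 = 2939.
But each truck is capped at 257, so the maximum is 257.
Achievable: one at 257 and the other 16 totalling 2810, which fits since 16 × 8 ≤ 2810 ≤ 16 × 257.

257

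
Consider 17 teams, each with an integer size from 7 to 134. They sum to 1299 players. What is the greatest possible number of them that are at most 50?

11

Each value at 50 or below falls at least 134 − 50 = 84 short of the ceiling 134.
The ceiling total is 17 × 134 = 2278, and we need 1299, so at most ⌊(2278 − 1299)/84⌋ = 11 can be that low.
k = 11 is achieved by 11 values at 50 and 6 at 134, total 1354; lower one of the 134's by 55 (still > 50) to reach 1299.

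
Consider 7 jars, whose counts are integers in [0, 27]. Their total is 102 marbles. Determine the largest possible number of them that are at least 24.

With k values at 24 or above and the rest at least 0, the sum is at least 0 + 24k.
Since the sum is 102, we need 24k ≤ 102, i.e. k ≤ 4.
k = 4 is achieved by 4 values at 24 and 3 at 0, total 96; add 6 to one value (staying below 24) to reach 102.

4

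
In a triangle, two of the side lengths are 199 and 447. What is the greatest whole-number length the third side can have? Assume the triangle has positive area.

645

The third side must be less than 199 + 447 = 646.
The largest integer below 646 is 645.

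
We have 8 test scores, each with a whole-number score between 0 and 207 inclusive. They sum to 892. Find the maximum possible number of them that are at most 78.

Each value at 78 or below falls at least 207 − 78 = 129 short of the ceiling 207.
The ceiling total is 8 × 207 = 1656, and we need 892, so at most ⌊(1656 − 892)/129⌋ = 5 can be that low.
k = 5 is achieved by 5 values at 78 and 3 at 207, total 1011; lower one of the 207's by 119 (still > 78) to reach 892.

5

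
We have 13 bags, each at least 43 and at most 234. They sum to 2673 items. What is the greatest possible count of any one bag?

Maximizing one value means minimizing the remaining 12.
The other 12 contribute at least 12 × 43 = 516, leaving at most 2673 − 516 = 2157.
But each bag is capped at 234, so the maximum is 234.
Achievable: one at 234 and the other 12 totalling 2439, which fits since 12 × 43 ≤ 2439 ≤ 12 × 234.

234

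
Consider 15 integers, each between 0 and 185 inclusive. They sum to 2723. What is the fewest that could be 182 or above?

Each value short of 182 is at most 181, costing at least 185 − 181 = 4 against the maximum total of 2775.
We can afford to lose at most 2775 − 2723 = 52, so at most ⌊52/4⌋ = 13 fall short, and at least 2 are ≥ 182.
Exactly 2 works: 2 values at 185 and 13 at 181 total 2723.

2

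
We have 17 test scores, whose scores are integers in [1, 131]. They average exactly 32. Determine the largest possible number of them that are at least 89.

The total is 17 × 32 = 544.
With k values at 89 or above and the rest at least 1, the sum is at least 17 + 88k.
Since the sum is 544, we need 88k ≤ 527, i.e. k ≤ 5.
k = 5 is achieved by 5 values at 89 and 12 at 1, total 457; add 87 to one value (staying below 89) to reach 544.

5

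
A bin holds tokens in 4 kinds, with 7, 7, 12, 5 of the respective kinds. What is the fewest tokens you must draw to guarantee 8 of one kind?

In the worst case you take as many as possible of each kind without reaching 8: 7 + 7 + 7 + 5 = 26.
The next one must give 8 of some kind, so 26 + 1 = 27.

27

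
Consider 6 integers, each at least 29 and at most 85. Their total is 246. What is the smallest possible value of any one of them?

29

Minimizing one value means maximizing the remaining 5.
The other 5 can take up 5 × 85 = 425 ≥ 246 − 29, so one integer can sit at its floor of 29.
Achievable: one at 29 and the other 5 totalling 217, which fits since 5 × 29 ≤ 217 ≤ 5 × 85.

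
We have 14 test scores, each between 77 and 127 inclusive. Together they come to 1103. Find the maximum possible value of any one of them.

To make one score as large as possible, make the other 13 as small as possible.
The other 13 contribute at least 13 × 77 = 1001, leaving at most 1103 − 1001 = 102.
Since 102 ≤ 127, this is achievable: one at 102 and 13 at 77.

102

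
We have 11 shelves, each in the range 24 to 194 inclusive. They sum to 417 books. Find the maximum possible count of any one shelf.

Maximizing one value means minimizing the remaining 10.
The other 10 contribute at least 10 × 24 = 240, leaving at most 417 − 240 = 177.
Since 177 ≤ 194, this is achievable: one at 177 and 10 at 24.

177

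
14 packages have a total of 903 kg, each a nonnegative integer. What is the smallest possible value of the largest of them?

65

The average is 903/14 > 64, so not all 14 can be 64 or less; the largest is ≥ 65.
Equality holds with 7 values of 65 and 7 values of 64.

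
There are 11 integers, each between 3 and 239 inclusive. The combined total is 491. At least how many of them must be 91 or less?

Let j be the number exceeding 91. Then the total is ≥ 92·j + 3·(11 − j) = 33 + 89j.
So 89j ≤ 458 and j ≤ 5; hence at least 11 − 5 = 6 are ≤ 91.
Exactly 6 works: 6 values at 3 and 5 at 92 total 478; raise one of the low values by 13 (still ≤ 91) to hit 491.

6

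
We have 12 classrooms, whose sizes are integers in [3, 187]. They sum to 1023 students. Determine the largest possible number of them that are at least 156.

If k of the values are ≥ 156, the total is ≥ 156k + 3(12 − k).
Setting 156k + 3(12 − k) ≤ 1023 gives 153k ≤ 987, so k ≤ 6.
k = 6 is achieved by 6 values at 156 and 6 at 3, total 954; add 69 to one value (staying below 156) to reach 1023.

6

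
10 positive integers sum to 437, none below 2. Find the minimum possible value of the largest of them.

44

The 10 values sum to 437, so their maximum is at least ⌈437/10⌉ = 44.
Achievable: 7 of them at 44 and 3 at 43 total 437.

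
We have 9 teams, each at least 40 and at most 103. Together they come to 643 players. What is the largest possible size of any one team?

To make one team as large as possible, make the other 8 as small as possible.
The other 8 contribute at least 8 × 40 = 320, leaving at most 643 − 320 = 323.
But each team is capped at 103, so the maximum is 103.
Achievable: one at 103 and the other 8 totalling 540, which fits since 8 × 40 ≤ 540 ≤ 8 × 103.

103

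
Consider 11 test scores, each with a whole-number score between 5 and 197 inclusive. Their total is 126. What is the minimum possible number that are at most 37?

9

Let j be the number exceeding 37. Then the total is ≥ 38·j + 5·(11 − j) = 55 + 33j.
So 33j ≤ 71 and j ≤ 2; hence at least 11 − 2 = 9 are ≤ 37.
Exactly 9 works: 9 values at 5 and 2 at 38 total 121; raise one of the low values by 5 (still ≤ 37) to hit 126.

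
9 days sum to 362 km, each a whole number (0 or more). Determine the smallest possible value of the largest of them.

The average is 362/9 > 40, so not all 9 can be 40 or less; the largest is ≥ 41.
Taking 7 copies of 40 and 2 copies of 41 gives exactly 362, so 41 is attained.

41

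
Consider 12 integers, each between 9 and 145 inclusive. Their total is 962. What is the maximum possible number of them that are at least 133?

6

With k values at 133 or above and the rest at least 9, the sum is at least 108 + 124k.
Since the sum is 962, we need 124k ≤ 854, i.e. k ≤ 6.
k = 6 is achieved by 6 values at 133 and 6 at 9, total 852; add 110 to one value (staying below 133) to reach 962.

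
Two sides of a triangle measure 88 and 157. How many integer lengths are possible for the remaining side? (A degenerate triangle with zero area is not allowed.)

The triangle inequality gives |88 − 157| < c < 88 + 157, i.e. 69 < c < 245.
So c can be any integer from 70 to 244: 175 values.

175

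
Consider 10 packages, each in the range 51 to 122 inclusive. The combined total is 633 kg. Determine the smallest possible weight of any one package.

To make one package as small as possible, make the other 9 as large as possible.
The other 9 can take up 9 × 122 = 1098 ≥ 633 − 51, so one package can sit at its floor of 51.
Achievable: one at 51 and the other 9 totalling 582, which fits since 9 × 51 ≤ 582 ≤ 9 × 122.

51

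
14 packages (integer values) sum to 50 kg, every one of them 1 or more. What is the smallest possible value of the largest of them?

Some value must be at least ⌈50/14⌉ = 4, since 14 × 3 = 42 < 50.
Taking 6 copies of 3 and 8 copies of 4 gives exactly 50, so 4 is attained.

4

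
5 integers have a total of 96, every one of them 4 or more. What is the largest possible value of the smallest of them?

If every one of the 5 were at least 20, the total would be at least 5 × 20 = 100 > 96.
Achievable: 4 of them at 19 and 1 at 20 total 96.

19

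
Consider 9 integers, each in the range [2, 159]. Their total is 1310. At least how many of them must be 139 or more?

4

If only k of them are at least 139, the other 9 − k are at most 138, so the total is at most k·159 + (9 − k)·138.
This must reach 1310, so k·159 + (9 − k)·138 ≥ 1310, giving k ≥ 4.
Exactly 4 works: 4 values at 159 and 5 at 138 total 1326; lower one of the high values by 16 (still ≥ 139) to hit 1310.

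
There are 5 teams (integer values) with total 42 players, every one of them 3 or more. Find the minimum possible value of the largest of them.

The average is 42/5 > 8, so not all 5 can be 8 or less; the largest is ≥ 9.
Taking 3 copies of 8 and 2 copies of 9 gives exactly 42, so 9 is attained.

9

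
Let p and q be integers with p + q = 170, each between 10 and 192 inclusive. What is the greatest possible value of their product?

7225

With p + q fixed, pq peaks when the two are closest together.
Taking p = 85 and q = 85 (both in [10, 192]) gives pq = 7225.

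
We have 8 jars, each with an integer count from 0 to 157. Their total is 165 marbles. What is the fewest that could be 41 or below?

5

Each value above 41 is at least 42, contributing at least 42 − 0 = 42 above the floor 0.
The sum exceeds the floor total 0 by 165, so at most ⌊165/42⌋ = 3 exceed 41, and at least 5 are ≤ 41.
Exactly 5 works: 5 values at 0 and 3 at 42 total 126; raise one of the low values by 39 (still ≤ 41) to hit 165.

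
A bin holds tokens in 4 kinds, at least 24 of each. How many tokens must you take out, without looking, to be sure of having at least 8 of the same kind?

You could draw 7 of every kind without reaching 8 of any — 28 in all.
One more forces 8 of some kind, so 28 + 1 = 29.

29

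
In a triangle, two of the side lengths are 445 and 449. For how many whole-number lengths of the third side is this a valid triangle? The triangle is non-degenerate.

889

The triangle inequality gives |445 − 449| < c < 445 + 449, i.e. 4 < c < 894.
So c can be any integer from 5 to 893: 889 values.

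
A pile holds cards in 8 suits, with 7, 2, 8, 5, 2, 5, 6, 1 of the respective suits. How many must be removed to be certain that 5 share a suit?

In the worst case you take as many as possible of each suit without reaching 5: 4 + 2 + 4 + 4 + 2 + 4 + 4 + 1 = 25.
The next one must give 5 of some suit, so 25 + 1 = 26.

26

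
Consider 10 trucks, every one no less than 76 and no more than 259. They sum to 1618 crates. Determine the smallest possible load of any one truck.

Minimizing one value means maximizing the remaining 9.
The other 9 can take up 9 × 259 = 2331 ≥ 1618 − 76, so one truck can sit at its floor of 76.
Achievable: one at 76 and the other 9 totalling 1542, which fits since 9 × 76 ≤ 1542 ≤ 9 × 259.

76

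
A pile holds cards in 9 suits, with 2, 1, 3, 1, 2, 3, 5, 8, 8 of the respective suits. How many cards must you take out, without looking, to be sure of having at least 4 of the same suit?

In the worst case you take as many as possible of each suit without reaching 4: 2 + 1 + 3 + 1 + 2 + 3 + 3 + 3 + 3 = 21.
The next one must give 4 of some suit, so 21 + 1 = 22.

22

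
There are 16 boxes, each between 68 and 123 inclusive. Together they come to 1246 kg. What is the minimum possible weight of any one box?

Minimizing one value means maximizing the remaining 15.
The other 15 can take up 15 × 123 = 1845 ≥ 1246 − 68, so one box can sit at its floor of 68.
Achievable: one at 68 and the other 15 totalling 1178, which fits since 15 × 68 ≤ 1178 ≤ 15 × 123.

68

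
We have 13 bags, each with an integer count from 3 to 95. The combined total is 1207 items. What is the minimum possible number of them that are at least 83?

If only k of them are at least 83, the other 13 − k are at most 82, so the total is at most k·95 + (13 − k)·82.
This must reach 1207, so k·95 + (13 − k)·82 ≥ 1207, giving k ≥ 11.
Exactly 11 works: 11 values at 95 and 2 at 82 total 1209; lower one of the high values by 2 (still ≥ 83) to hit 1207.

11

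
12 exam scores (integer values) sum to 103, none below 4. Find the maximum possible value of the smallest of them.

8

The 12 values sum to 103, so their minimum is at most ⌊103/12⌋ = 8.
Equality holds with 5 values of 8 and 7 values of 9.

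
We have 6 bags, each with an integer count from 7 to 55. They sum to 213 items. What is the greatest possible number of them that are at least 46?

4

If k of the values are ≥ 46, the total is ≥ 46k + 7(6 − k).
Setting 46k + 7(6 − k) ≤ 213 gives 39k ≤ 171, so k ≤ 4.
k = 4 is achieved by 4 values at 46 and 2 at 7, total 198; add 15 to one value (staying below 46) to reach 213.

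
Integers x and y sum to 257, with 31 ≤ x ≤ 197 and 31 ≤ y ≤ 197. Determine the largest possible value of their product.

16512

xy = x(257 − x) is maximized when x is as near 257/2 as the bounds allow.
Taking x = 128 and y = 129 (both in [31, 197]) gives xy = 16512.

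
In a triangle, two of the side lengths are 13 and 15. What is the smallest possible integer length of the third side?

The third side must exceed |13 − 15| = 2.
The smallest integer above 2 is 3.

3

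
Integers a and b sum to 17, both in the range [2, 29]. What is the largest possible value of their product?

72

With a + b fixed, ab peaks when the two are closest together.
Taking a = 8 and b = 9 (both in [2, 29]) gives ab = 72.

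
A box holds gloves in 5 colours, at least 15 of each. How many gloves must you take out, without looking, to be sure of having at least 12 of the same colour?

In the worst case you draw 11 of each of the 5 colours: 5 × 11 = 55.
One more forces 12 of some colour, so 55 + 1 = 56.

56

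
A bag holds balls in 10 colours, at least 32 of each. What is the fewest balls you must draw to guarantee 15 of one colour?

In the worst case you draw 14 of each of the 10 colours: 10 × 14 = 140.
One more forces 15 of some colour, so 140 + 1 = 141.

141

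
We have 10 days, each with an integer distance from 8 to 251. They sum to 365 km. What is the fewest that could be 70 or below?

6

If only k of them are at most 70, the other 10 − k are at least 71, so the total is at least (10 − k)·71 + k·8.
This is ≤ 365, so (10 − k)·71 + 8k ≤ 365, which gives k ≥ 6.
Exactly 6 works: 6 values at 8 and 4 at 71 total 332; raise one of the low values by 33 (still ≤ 70) to hit 365.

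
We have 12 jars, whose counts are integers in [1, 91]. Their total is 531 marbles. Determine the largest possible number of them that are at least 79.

With k values at 79 or above and the rest at least 1, the sum is at least 12 + 78k.
Since the sum is 531, we need 78k ≤ 519, i.e. k ≤ 6.
k = 6 is achieved by 6 values at 79 and 6 at 1, total 480; add 51 to one value (staying below 79) to reach 531.

6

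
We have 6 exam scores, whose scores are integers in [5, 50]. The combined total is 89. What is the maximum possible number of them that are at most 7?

4

Suppose k of them are at most 7. Those contribute at most 7 each and the rest at most 50 each.
So the total is at most 7k + 50(6 − k) = 300 − 43k. This must still be ≥ 89, so k ≤ 4.
k = 4 is achieved by 4 values at 7 and 2 at 50, total 128; lower one of the 50's by 39 (still > 7) to reach 89.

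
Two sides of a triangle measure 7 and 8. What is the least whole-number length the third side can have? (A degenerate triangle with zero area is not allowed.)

The third side must exceed |7 − 8| = 1.
The smallest integer above 1 is 2.

2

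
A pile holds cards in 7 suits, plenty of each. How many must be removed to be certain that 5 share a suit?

You could draw 4 of every suit without reaching 5 of any — 28 in all.
One more forces 5 of some suit, so 28 + 1 = 29.

29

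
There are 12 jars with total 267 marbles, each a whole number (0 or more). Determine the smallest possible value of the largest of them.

The average is 267/12 > 22, so not all 12 can be 22 or less; the largest is ≥ 23.
Achievable: 3 of them at 23 and 9 at 22 total 267.

23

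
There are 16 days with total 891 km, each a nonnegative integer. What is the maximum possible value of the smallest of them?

If every one of the 16 were at least 56, the total would be at least 16 × 56 = 896 > 891.
Achievable: 5 of them at 55 and 11 at 56 total 891.

55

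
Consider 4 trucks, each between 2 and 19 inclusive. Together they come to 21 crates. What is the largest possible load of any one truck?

To make one truck as large as possible, make the other 3 as small as possible.
The other 3 contribute at least 3 × 2 = 6, leaving at most 21 − 6 = 15.
Since 15 ≤ 19, this is achievable: one at 15 and 3 at 2.

15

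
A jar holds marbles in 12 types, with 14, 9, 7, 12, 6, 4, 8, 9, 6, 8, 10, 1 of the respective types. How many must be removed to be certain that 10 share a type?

86

In the worst case you take as many as possible of each type without reaching 10: 9 + 9 + 7 + 9 + 6 + 4 + 8 + 9 + 6 + 8 + 9 + 1 = 85.
The next one must give 10 of some type, so 85 + 1 = 86.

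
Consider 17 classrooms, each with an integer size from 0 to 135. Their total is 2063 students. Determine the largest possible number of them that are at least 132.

Suppose k of them are at least 132. Those contribute at least 132 each and the other 17 − k at least 0 each.
So the total is at least 132k + 0(17 − k) = 0 + 132k. This must be ≤ 2063, giving k ≤ 15.
k = 15 is achieved by 15 values at 132 and 2 at 0, total 1980; add 83 to one value (staying below 132) to reach 2063.

15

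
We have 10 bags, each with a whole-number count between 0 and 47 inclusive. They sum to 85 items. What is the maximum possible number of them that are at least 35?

2

With k values at 35 or above and the rest at least 0, the sum is at least 0 + 35k.
Since the sum is 85, we need 35k ≤ 85, i.e. k ≤ 2.
k = 2 is achieved by 2 values at 35 and 8 at 0, total 70; add 15 to one value (staying below 35) to reach 85.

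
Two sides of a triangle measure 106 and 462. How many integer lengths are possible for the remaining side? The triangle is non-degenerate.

The triangle inequality gives |106 − 462| < c < 106 + 462, i.e. 356 < c < 568.
So c can be any integer from 357 to 567: 211 values.

211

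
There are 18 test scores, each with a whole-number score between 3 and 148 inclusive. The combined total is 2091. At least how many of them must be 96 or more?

If only k of them are at least 96, the other 18 − k are at most 95, so the total is at most k·148 + (18 − k)·95.
This must reach 2091, so k·148 + (18 − k)·95 ≥ 2091, giving k ≥ 8.
Exactly 8 works: 8 values at 148 and 10 at 95 total 2134; lower one of the high values by 43 (still ≥ 96) to hit 2091.

8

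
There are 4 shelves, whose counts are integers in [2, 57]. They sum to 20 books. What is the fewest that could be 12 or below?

3

Each value above 12 is at least 13, contributing at least 13 − 2 = 11 above the floor 2.
The sum exceeds the floor total 8 by 12, so at most ⌊12/11⌋ = 1 exceed 12, and at least 3 are ≤ 12.
Exactly 3 works: 3 values at 2 and 1 at 13 total 19; raise one of the low values by 1 (still ≤ 12) to hit 20.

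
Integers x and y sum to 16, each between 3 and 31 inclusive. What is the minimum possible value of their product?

Since x + y is fixed, pushing one of them to its bound minimizes the product.
The extreme feasible split is x = 3, y = 13, giving xy = 39.

39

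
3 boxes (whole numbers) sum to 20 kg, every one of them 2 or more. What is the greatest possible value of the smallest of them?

The average is 20/3 < 7, so some value is ≤ 6.
Achievable: 1 of them at 6 and 2 at 7 total 20.

6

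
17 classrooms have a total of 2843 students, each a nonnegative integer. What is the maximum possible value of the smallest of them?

The 17 values sum to 2843, so their minimum is at most ⌊2843/17⌋ = 167.
Equality holds with 13 values of 167 and 4 values of 168.

167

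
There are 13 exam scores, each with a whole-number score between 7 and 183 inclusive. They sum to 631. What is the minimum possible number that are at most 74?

Each value above 74 is at least 75, contributing at least 75 − 7 = 68 above the floor 7.
The sum exceeds the floor total 91 by 540, so at most ⌊540/68⌋ = 7 exceed 74, and at least 6 are ≤ 74.
Exactly 6 works: 6 values at 7 and 7 at 75 total 567; raise one of the low values by 64 (still ≤ 74) to hit 631.

6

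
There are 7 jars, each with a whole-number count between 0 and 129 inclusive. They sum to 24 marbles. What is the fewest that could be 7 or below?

If only k of them are at most 7, the other 7 − k are at least 8, so the total is at least (7 − k)·8 + k·0.
This is ≤ 24, so (7 − k)·8 + 0k ≤ 24, which gives k ≥ 4.
Exactly 4 works: 4 values at 0 and 3 at 8 total 24.

4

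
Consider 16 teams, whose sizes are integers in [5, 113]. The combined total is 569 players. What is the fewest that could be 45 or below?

5

If only k of them are at most 45, the other 16 − k are at least 46, so the total is at least (16 − k)·46 + k·5.
This is ≤ 569, so (16 − k)·46 + 5k ≤ 569, which gives k ≥ 5.
Exactly 5 works: 5 values at 5 and 11 at 46 total 531; raise one of the low values by 38 (still ≤ 45) to hit 569.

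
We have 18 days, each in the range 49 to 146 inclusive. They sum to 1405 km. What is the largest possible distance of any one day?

146

Maximizing one value means minimizing the remaining 17.
The other 17 contribute at least 17 × 49 = 833, leaving at most 1405 − 833 = 572.
But each day is capped at 146, so the maximum is 146.
Achievable: one at 146 and the other 17 totalling 1259, which fits since 17 × 49 ≤ 1259 ≤ 17 × 146.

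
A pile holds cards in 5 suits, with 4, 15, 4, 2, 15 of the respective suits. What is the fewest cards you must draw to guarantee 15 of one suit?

In the worst case you take as many as possible of each suit without reaching 15: 4 + 14 + 4 + 2 + 14 = 38.
The next one must give 15 of some suit, so 38 + 1 = 39.

39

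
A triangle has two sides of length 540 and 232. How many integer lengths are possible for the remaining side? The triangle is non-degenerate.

The triangle inequality gives |540 − 232| < c < 540 + 232, i.e. 308 < c < 772.
So c can be any integer from 309 to 771: 463 values.

463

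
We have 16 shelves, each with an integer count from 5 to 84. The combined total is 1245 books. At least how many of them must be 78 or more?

If only k of them are at least 78, the other 16 − k are at most 77, so the total is at most k·84 + (16 − k)·77.
This must reach 1245, so k·84 + (16 − k)·77 ≥ 1245, giving k ≥ 2.
Exactly 2 works: 2 values at 84 and 14 at 77 total 1246; lower one of the high values by 1 (still ≥ 78) to hit 1245.

2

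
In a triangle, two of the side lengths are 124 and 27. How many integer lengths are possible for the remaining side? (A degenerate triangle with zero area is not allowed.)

The triangle inequality gives |124 − 27| < c < 124 + 27, i.e. 97 < c < 151.
So c can be any integer from 98 to 150: 53 values.

53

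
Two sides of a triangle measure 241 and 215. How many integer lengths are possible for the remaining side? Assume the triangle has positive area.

The triangle inequality gives |241 − 215| < c < 241 + 215, i.e. 26 < c < 456.
So c can be any integer from 27 to 455: 429 values.

429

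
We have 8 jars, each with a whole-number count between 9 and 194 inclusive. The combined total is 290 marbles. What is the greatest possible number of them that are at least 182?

1

Suppose k of them are at least 182. Those contribute at least 182 each and the other 8 − k at least 9 each.
So the total is at least 182k + 9(8 − k) = 72 + 173k. This must be ≤ 290, giving k ≤ 1.
k = 1 is achieved by 1 value at 182 and 7 at 9, total 245; add 45 to one value (staying below 182) to reach 290.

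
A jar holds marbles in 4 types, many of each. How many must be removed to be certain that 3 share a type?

In the worst case you draw 2 of each of the 4 types: 4 × 2 = 8.
One more forces 3 of some type, so 8 + 1 = 9.

9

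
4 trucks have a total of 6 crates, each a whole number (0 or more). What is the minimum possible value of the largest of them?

The 4 values sum to 6, so their maximum is at least ⌈6/4⌉ = 2.
Equality holds with 2 values of 2 and 2 values of 1.

2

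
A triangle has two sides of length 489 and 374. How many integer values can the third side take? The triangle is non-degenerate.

747

The triangle inequality gives |489 − 374| < c < 489 + 374, i.e. 115 < c < 863.
So c can be any integer from 116 to 862: 747 values.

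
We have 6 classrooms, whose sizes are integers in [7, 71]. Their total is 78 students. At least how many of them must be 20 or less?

4

Each value above 20 is at least 21, contributing at least 21 − 7 = 14 above the floor 7.
The sum exceeds the floor total 42 by 36, so at most ⌊36/14⌋ = 2 exceed 20, and at least 4 are ≤ 20.
Exactly 4 works: 4 values at 7 and 2 at 21 total 70; raise one of the low values by 8 (still ≤ 20) to hit 78.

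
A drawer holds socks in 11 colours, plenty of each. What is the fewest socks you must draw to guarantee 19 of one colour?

You could draw 18 of every colour without reaching 19 of any — 198 in all.
One more forces 19 of some colour, so 198 + 1 = 199.

199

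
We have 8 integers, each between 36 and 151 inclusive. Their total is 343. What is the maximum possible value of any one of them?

91

To make one integer as large as possible, make the other 7 as small as possible.
The other 7 contribute at least 7 × 36 = 252, leaving at most 343 − 252 = 91.
Since 91 ≤ 151, this is achievable: one at 91 and 7 at 36.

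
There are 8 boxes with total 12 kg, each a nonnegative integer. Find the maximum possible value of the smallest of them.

The 8 values sum to 12, so their minimum is at most ⌊12/8⌋ = 1.
Equality holds with 4 values of 1 and 4 values of 2.

1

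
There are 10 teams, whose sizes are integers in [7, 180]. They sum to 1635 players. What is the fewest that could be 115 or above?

8

Each value short of 115 is at most 114, costing at least 180 − 114 = 66 against the maximum total of 1800.
We can afford to lose at most 1800 − 1635 = 165, so at most ⌊165/66⌋ = 2 fall short, and at least 8 are ≥ 115.
Exactly 8 works: 8 values at 180 and 2 at 114 total 1668; lower one of the high values by 33 (still ≥ 115) to hit 1635.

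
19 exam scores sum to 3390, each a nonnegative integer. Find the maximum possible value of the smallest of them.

The average is 3390/19 < 179, so some value is ≤ 178.
Achievable: 11 of them at 178 and 8 at 179 total 3390.

178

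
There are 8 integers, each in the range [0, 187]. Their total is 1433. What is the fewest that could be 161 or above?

If only k of them are at least 161, the other 8 − k are at most 160, so the total is at most k·187 + (8 − k)·160.
This must reach 1433, so k·187 + (8 − k)·160 ≥ 1433, giving k ≥ 6.
Exactly 6 works: 6 values at 187 and 2 at 160 total 1442; lower one of the high values by 9 (still ≥ 161) to hit 1433.

6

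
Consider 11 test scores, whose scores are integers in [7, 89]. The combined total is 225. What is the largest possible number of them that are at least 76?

2

Suppose k of them are at least 76. Those contribute at least 76 each and the other 11 − k at least 7 each.
So the total is at least 76k + 7(11 − k) = 77 + 69k. This must be ≤ 225, giving k ≤ 2.
k = 2 is achieved by 2 values at 76 and 9 at 7, total 215; add 10 to one value (staying below 76) to reach 225.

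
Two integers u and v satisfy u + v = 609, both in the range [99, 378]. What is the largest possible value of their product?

92720

For a fixed sum, the product uv is largest when u and v are as close as possible.
Taking u = 304 and v = 305 (both in [99, 378]) gives uv = 92720.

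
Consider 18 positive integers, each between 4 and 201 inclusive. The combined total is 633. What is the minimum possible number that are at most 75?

11

If only k of them are at most 75, the other 18 − k are at least 76, so the total is at least (18 − k)·76 + k·4.
This is ≤ 633, so (18 − k)·76 + 4k ≤ 633, which gives k ≥ 11.
Exactly 11 works: 11 values at 4 and 7 at 76 total 576; raise one of the low values by 57 (still ≤ 75) to hit 633.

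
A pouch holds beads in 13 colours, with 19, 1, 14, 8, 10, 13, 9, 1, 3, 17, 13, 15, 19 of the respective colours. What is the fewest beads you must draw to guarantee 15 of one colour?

In the worst case you take as many as possible of each colour without reaching 15: 14 + 1 + 14 + 8 + 10 + 13 + 9 + 1 + 3 + 14 + 13 + 14 + 14 = 128.
The next one must give 15 of some colour, so 128 + 1 = 129.

129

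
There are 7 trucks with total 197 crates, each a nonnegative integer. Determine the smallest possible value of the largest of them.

The 7 values sum to 197, so their maximum is at least ⌈197/7⌉ = 29.
Equality holds with 1 value of 29 and 6 values of 28.

29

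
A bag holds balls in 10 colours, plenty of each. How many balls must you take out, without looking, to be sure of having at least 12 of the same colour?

111

In the worst case you draw 11 of each of the 10 colours: 10 × 11 = 110.
One more forces 12 of some colour, so 110 + 1 = 111.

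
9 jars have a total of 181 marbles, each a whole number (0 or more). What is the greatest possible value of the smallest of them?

The average is 181/9 < 21, so some value is ≤ 20.
Achievable: 8 of them at 20 and 1 at 21 total 181.

20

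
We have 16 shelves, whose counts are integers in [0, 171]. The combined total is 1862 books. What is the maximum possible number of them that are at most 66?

Each value at 66 or below falls at least 171 − 66 = 105 short of the ceiling 171.
The ceiling total is 16 × 171 = 2736, and we need 1862, so at most ⌊(2736 − 1862)/105⌋ = 8 can be that low.
k = 8 is achieved by 8 values at 66 and 8 at 171, total 1896; lower one of the 171's by 34 (still > 66) to reach 1862.

8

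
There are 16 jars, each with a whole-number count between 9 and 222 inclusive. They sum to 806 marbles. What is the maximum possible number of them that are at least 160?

4

Suppose k of them are at least 160. Those contribute at least 160 each and the other 16 − k at least 9 each.
So the total is at least 160k + 9(16 − k) = 144 + 151k. This must be ≤ 806, giving k ≤ 4.
k = 4 is achieved by 4 values at 160 and 12 at 9, total 748; add 58 to one value (staying below 160) to reach 806.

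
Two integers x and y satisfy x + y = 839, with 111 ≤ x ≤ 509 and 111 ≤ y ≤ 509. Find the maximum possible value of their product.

With x + y fixed, xy peaks when the two are closest together.
Taking x = 419 and y = 420 (both in [111, 509]) gives xy = 175980.

175980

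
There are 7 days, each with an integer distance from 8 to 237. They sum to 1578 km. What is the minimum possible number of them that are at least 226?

1

Suppose at most 7 − j of them reach 226; then j values are ≤ 225 and the rest ≤ 237.
The total is then ≤ 225·j + 237·(7 − j) = 1659 − 12j. For this to be ≥ 1578 we need j ≤ 6, so at least 7 − 6 = 1 must reach 226.
Exactly 1 works: 1 value at 237 and 6 at 225 total 1587; lower one of the high values by 9 (still ≥ 226) to hit 1578.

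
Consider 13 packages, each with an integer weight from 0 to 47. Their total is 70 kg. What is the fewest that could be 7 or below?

Each value above 7 is at least 8, contributing at least 8 − 0 = 8 above the floor 0.
The sum exceeds the floor total 0 by 70, so at most ⌊70/8⌋ = 8 exceed 7, and at least 5 are ≤ 7.
Exactly 5 works: 5 values at 0 and 8 at 8 total 64; raise one of the low values by 6 (still ≤ 7) to hit 70.

5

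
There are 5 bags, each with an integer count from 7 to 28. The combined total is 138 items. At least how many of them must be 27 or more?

4

Each value short of 27 is at most 26, costing at least 28 − 26 = 2 against the maximum total of 140.
We can afford to lose at most 140 − 138 = 2, so at most ⌊2/2⌋ = 1 fall short, and at least 4 are ≥ 27.
Exactly 4 works: 4 values at 28 and 1 at 26 total 138.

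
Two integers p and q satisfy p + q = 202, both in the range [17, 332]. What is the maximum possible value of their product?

10201

With p + q fixed, pq peaks when the two are closest together.
Taking p = 101 and q = 101 (both in [17, 332]) gives pq = 10201.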